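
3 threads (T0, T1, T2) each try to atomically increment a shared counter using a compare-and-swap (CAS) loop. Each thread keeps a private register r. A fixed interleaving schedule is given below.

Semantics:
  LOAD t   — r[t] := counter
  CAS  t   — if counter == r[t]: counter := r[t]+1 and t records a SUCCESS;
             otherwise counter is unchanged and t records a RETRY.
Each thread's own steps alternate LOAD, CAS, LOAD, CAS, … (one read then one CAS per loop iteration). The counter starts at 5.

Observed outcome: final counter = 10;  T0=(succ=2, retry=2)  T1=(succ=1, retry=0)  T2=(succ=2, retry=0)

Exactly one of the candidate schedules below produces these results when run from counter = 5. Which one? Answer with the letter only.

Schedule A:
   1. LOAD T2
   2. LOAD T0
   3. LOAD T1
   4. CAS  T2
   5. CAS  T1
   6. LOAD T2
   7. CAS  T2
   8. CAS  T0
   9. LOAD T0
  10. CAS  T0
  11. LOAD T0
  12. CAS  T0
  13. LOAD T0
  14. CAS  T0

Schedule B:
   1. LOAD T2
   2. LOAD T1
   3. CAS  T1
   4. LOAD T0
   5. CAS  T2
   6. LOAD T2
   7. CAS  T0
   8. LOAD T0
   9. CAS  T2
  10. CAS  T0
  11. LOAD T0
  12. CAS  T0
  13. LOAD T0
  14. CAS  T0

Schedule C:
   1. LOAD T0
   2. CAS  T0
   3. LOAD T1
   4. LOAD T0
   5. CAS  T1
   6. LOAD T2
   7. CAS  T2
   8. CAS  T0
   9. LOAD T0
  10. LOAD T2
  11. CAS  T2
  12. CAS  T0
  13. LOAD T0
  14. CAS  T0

Run C:
1. LOAD T0 → mem=5 r[T0]=5 [LOAD]
2. CAS T0 → mem=6 r[T0]=5 [OK]
3. LOAD T1 → mem=6 r[T1]=6 [LOAD]
4. LOAD T0 → mem=6 r[T0]=6 [LOAD]
5. CAS T1 → mem=7 r[T1]=6 [OK]
6. LOAD T2 → mem=7 r[T2]=7 [LOAD]
7. CAS T2 → mem=8 r[T2]=7 [OK]
8. CAS T0 → mem=8 r[T0]=6 [RETRY]
9. LOAD T0 → mem=8 r[T0]=8 [LOAD]
10. LOAD T2 → mem=8 r[T2]=8 [LOAD]
11. CAS T2 → mem=9 r[T2]=8 [OK]
12. CAS T0 → mem=9 r[T0]=8 [RETRY]
13. LOAD T0 → mem=9 r[T0]=9 [LOAD]
14. CAS T0 → mem=10 r[T0]=9 [OK]

C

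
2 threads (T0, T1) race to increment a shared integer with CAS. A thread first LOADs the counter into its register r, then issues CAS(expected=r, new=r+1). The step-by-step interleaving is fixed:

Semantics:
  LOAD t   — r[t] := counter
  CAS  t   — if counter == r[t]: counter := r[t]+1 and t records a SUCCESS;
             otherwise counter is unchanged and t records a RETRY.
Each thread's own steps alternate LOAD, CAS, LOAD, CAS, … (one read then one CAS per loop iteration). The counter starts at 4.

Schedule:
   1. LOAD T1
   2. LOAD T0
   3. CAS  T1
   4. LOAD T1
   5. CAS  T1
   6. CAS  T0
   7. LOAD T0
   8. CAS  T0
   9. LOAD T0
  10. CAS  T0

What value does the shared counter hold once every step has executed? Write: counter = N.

counter = 8

1. LOAD T1 → mem=4 r[T1]=4 [LOAD]
2. LOAD T0 → mem=4 r[T0]=4 [LOAD]
3. CAS T1 → mem=5 r[T1]=4 [OK]
4. LOAD T1 → mem=5 r[T1]=5 [LOAD]
5. CAS T1 → mem=6 r[T1]=5 [OK]
6. CAS T0 → mem=6 r[T0]=4 [RETRY]
7. LOAD T0 → mem=6 r[T0]=6 [LOAD]
8. CAS T0 → mem=7 r[T0]=6 [OK]
9. LOAD T0 → mem=7 r[T0]=7 [LOAD]
10. CAS T0 → mem=8 r[T0]=7 [OK]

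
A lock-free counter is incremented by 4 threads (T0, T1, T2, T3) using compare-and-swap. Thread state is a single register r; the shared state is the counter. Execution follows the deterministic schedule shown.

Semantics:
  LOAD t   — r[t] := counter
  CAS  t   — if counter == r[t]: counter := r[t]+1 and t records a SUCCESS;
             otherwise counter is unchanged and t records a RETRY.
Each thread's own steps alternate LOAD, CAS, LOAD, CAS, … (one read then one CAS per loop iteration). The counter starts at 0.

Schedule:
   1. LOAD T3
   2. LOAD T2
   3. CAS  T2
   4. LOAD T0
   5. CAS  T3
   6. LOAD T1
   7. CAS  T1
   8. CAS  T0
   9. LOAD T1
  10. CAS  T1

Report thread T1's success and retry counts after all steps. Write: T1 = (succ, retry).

T1 = (2, 0)

1. LOAD T3 → mem=0 r[T3]=0 [LOAD]
2. LOAD T2 → mem=0 r[T2]=0 [LOAD]
3. CAS T2 → mem=1 r[T2]=0 [OK]
4. LOAD T0 → mem=1 r[T0]=1 [LOAD]
5. CAS T3 → mem=1 r[T3]=0 [RETRY]
6. LOAD T1 → mem=1 r[T1]=1 [LOAD]
7. CAS T1 → mem=2 r[T1]=1 [OK]
8. CAS T0 → mem=2 r[T0]=1 [RETRY]
9. LOAD T1 → mem=2 r[T1]=2 [LOAD]
10. CAS T1 → mem=3 r[T1]=2 [OK]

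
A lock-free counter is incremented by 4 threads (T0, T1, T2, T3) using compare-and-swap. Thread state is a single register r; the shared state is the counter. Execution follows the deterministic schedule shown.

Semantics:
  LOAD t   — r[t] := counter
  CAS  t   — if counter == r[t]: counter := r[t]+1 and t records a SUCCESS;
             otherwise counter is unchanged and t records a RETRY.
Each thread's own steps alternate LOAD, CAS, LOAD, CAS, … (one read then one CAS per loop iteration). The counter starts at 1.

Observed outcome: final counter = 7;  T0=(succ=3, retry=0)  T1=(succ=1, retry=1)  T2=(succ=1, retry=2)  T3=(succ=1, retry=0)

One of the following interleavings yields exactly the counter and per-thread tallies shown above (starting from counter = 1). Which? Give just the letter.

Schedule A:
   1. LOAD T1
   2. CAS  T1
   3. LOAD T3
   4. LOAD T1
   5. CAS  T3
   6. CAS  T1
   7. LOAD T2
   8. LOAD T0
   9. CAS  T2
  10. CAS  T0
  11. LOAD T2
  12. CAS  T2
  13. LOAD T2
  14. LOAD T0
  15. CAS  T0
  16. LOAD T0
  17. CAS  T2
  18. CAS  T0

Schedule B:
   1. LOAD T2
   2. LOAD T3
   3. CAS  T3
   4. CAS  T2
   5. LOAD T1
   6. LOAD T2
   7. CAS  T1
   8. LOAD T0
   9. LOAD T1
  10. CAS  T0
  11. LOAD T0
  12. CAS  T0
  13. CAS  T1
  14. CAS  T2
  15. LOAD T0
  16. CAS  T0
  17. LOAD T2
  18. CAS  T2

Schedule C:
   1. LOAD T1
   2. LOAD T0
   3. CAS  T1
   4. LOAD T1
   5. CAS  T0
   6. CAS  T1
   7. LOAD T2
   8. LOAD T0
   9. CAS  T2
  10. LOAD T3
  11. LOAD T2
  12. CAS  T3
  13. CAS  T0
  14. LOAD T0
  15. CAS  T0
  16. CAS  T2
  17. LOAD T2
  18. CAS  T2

Simulating candidate B:
   1) LOAD T2:  M=1  r_T2=1
   2) LOAD T3:  M=1  r_T3=1
   3) CAS  T3:  M=2  r_T3=1 ✓
   4) CAS  T2:  M=2  r_T2=1 ✗
   5) LOAD T1:  M=2  r_T1=2
   6) LOAD T2:  M=2  r_T2=2
   7) CAS  T1:  M=3  r_T1=2 ✓
   8) LOAD T0:  M=3  r_T0=3
   9) LOAD T1:  M=3  r_T1=3
  10) CAS  T0:  M=4  r_T0=3 ✓
  11) LOAD T0:  M=4  r_T0=4
  12) CAS  T0:  M=5  r_T0=4 ✓
  13) CAS  T1:  M=5  r_T1=3 ✗
  14) CAS  T2:  M=5  r_T2=2 ✗
  15) LOAD T0:  M=5  r_T0=5
  16) CAS  T0:  M=6  r_T0=5 ✓
  17) LOAD T2:  M=6  r_T2=6
  18) CAS  T2:  M=7  r_T2=6 ✓

B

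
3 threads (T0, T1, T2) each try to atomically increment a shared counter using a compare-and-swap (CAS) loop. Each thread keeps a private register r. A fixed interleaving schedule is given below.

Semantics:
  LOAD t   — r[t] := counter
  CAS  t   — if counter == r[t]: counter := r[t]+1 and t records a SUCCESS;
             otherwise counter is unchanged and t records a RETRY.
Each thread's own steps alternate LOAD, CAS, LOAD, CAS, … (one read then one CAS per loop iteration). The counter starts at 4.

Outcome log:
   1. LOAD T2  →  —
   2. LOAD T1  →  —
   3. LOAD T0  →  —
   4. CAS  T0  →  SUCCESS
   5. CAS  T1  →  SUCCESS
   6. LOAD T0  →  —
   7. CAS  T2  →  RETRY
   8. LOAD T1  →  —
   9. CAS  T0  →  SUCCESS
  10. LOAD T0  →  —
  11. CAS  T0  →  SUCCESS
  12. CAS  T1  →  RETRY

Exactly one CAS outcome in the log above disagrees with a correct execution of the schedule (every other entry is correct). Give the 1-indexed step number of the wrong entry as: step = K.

Reference trace:
   1) LOAD T2:  M=4  r_T2=4
   2) LOAD T1:  M=4  r_T1=4
   3) LOAD T0:  M=4  r_T0=4
   4) CAS  T0:  M=5  r_T0=4 ✓
   5) CAS  T1:  M=5  r_T1=4 ✗
   6) LOAD T0:  M=5  r_T0=5
   7) CAS  T2:  M=5  r_T2=4 ✗
   8) LOAD T1:  M=5  r_T1=5
   9) CAS  T0:  M=6  r_T0=5 ✓
  10) LOAD T0:  M=6  r_T0=6
  11) CAS  T0:  M=7  r_T0=6 ✓
  12) CAS  T1:  M=7  r_T1=5 ✗
Mismatch at 5.

step = 5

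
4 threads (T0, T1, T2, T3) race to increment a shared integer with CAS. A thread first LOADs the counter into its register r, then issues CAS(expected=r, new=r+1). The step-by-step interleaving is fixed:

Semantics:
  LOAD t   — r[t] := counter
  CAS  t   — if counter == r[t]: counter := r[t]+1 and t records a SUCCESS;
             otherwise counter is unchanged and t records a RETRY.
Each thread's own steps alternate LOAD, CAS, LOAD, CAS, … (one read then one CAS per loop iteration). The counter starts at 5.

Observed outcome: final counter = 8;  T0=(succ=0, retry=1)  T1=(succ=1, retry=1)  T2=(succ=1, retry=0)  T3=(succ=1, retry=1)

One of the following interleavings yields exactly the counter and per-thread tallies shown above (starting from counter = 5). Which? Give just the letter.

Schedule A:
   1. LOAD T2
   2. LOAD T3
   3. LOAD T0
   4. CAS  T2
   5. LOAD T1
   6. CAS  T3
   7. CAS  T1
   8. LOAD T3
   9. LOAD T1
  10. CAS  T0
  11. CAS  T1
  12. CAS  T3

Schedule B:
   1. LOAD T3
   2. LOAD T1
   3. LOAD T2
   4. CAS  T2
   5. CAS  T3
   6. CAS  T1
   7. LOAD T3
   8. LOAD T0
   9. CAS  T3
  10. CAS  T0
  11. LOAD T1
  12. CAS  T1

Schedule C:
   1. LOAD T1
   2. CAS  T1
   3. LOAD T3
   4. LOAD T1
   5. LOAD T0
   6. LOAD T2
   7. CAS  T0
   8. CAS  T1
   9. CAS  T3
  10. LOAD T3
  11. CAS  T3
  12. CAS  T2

Simulating candidate B:
   1) LOAD T3:  M=5  r_T3=5
   2) LOAD T1:  M=5  r_T1=5
   3) LOAD T2:  M=5  r_T2=5
   4) CAS  T2:  M=6  r_T2=5 ✓
   5) CAS  T3:  M=6  r_T3=5 ✗
   6) CAS  T1:  M=6  r_T1=5 ✗
   7) LOAD T3:  M=6  r_T3=6
   8) LOAD T0:  M=6  r_T0=6
   9) CAS  T3:  M=7  r_T3=6 ✓
  10) CAS  T0:  M=7  r_T0=6 ✗
  11) LOAD T1:  M=7  r_T1=7
  12) CAS  T1:  M=8  r_T1=7 ✓

B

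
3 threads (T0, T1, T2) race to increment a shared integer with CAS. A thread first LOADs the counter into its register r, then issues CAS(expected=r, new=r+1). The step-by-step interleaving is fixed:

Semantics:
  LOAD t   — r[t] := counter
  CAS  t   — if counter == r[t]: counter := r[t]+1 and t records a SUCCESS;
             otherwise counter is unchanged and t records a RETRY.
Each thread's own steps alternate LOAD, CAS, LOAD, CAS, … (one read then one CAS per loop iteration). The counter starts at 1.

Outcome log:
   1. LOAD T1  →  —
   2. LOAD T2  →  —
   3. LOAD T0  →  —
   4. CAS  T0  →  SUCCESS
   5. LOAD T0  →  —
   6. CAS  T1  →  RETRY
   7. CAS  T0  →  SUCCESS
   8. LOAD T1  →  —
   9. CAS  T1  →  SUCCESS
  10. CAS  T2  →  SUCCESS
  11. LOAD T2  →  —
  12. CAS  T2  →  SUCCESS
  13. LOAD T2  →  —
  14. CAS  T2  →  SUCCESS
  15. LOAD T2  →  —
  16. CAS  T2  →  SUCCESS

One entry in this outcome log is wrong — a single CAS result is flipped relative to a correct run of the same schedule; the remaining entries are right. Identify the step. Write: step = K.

Re-executing:
1. LOAD T1 → mem=1 r[T1]=1 [LOAD]
2. LOAD T2 → mem=1 r[T2]=1 [LOAD]
3. LOAD T0 → mem=1 r[T0]=1 [LOAD]
4. CAS T0 → mem=2 r[T0]=1 [OK]
5. LOAD T0 → mem=2 r[T0]=2 [LOAD]
6. CAS T1 → mem=2 r[T1]=1 [RETRY]
7. CAS T0 → mem=3 r[T0]=2 [OK]
8. LOAD T1 → mem=3 r[T1]=3 [LOAD]
9. CAS T1 → mem=4 r[T1]=3 [OK]
10. CAS T2 → mem=4 r[T2]=1 [RETRY]
11. LOAD T2 → mem=4 r[T2]=4 [LOAD]
12. CAS T2 → mem=5 r[T2]=4 [OK]
13. LOAD T2 → mem=5 r[T2]=5 [LOAD]
14. CAS T2 → mem=6 r[T2]=5 [OK]
15. LOAD T2 → mem=6 r[T2]=6 [LOAD]
16. CAS T2 → mem=7 r[T2]=6 [OK]
Log disagrees first at step 10.

step = 10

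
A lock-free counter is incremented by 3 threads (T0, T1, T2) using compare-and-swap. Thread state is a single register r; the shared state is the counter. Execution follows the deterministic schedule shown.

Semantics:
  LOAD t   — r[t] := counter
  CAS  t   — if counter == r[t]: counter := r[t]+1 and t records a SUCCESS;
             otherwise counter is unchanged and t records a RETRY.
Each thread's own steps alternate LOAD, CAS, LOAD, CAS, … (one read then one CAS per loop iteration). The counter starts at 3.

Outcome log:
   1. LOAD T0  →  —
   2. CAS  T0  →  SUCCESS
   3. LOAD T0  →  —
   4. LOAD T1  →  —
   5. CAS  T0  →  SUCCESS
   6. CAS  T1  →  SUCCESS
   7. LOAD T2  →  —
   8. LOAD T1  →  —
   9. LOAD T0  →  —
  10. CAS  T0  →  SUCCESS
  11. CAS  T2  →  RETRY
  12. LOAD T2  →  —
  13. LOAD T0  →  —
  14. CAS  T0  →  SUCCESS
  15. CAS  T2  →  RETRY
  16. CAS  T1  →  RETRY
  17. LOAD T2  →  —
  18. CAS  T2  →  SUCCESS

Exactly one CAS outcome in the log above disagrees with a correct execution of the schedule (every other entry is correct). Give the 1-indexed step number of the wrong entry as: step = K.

step = 6

Correct run:
#1 T0 reads 3
#2 T0 CAS(3→4) writes; counter now 4
#3 T0 reads 4
#4 T1 reads 4
#5 T0 CAS(4→5) writes; counter now 5
#6 T1 CAS(4→5) fails; counter now 5
#7 T2 reads 5
#8 T1 reads 5
#9 T0 reads 5
#10 T0 CAS(5→6) writes; counter now 6
#11 T2 CAS(5→6) fails; counter now 6
#12 T2 reads 6
#13 T0 reads 6
#14 T0 CAS(6→7) writes; counter now 7
#15 T2 CAS(6→7) fails; counter now 7
#16 T1 CAS(5→6) fails; counter now 7
#17 T2 reads 7
#18 T2 CAS(7→8) writes; counter now 8
Mismatch at 6.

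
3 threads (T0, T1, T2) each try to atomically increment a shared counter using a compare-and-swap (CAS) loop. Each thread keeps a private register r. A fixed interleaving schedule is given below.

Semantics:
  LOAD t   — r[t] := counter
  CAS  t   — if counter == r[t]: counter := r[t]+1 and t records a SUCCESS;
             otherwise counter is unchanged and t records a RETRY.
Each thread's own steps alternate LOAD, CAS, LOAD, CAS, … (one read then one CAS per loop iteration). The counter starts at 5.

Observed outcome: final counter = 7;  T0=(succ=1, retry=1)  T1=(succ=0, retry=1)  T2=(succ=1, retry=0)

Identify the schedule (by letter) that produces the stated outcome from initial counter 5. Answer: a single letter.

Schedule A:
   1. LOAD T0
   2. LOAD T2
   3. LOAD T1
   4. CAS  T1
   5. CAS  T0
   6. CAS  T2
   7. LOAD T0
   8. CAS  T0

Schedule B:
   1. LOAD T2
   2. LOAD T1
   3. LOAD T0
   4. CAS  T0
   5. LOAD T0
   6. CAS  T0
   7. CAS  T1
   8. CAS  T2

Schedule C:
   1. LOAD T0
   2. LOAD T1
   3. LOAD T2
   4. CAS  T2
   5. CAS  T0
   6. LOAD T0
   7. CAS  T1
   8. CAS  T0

Run C:
[1] T0.load  rd  (counter 5, T0.r 5)
[2] T1.load  rd  (counter 5, T1.r 5)
[3] T2.load  rd  (counter 5, T2.r 5)
[4] T2.cas  hit  (counter 6, T2.r 5)
[5] T0.cas  miss  (counter 6, T0.r 5)
[6] T0.load  rd  (counter 6, T0.r 6)
[7] T1.cas  miss  (counter 6, T1.r 5)
[8] T0.cas  hit  (counter 7, T0.r 6)

C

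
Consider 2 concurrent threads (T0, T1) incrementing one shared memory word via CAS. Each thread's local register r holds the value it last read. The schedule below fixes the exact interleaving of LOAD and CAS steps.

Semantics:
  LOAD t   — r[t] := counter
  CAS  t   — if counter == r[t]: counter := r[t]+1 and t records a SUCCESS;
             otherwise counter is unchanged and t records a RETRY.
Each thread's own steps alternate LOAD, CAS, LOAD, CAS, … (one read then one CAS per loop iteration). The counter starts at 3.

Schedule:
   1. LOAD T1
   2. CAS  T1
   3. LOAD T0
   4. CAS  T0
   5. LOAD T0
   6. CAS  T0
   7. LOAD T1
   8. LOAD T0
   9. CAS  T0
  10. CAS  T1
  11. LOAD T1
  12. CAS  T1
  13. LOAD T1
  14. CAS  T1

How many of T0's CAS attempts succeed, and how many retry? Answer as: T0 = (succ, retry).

T0 = (3, 0)

1. LOAD T1 → mem=3 r[T1]=3 [LOAD]
2. CAS T1 → mem=4 r[T1]=3 [OK]
3. LOAD T0 → mem=4 r[T0]=4 [LOAD]
4. CAS T0 → mem=5 r[T0]=4 [OK]
5. LOAD T0 → mem=5 r[T0]=5 [LOAD]
6. CAS T0 → mem=6 r[T0]=5 [OK]
7. LOAD T1 → mem=6 r[T1]=6 [LOAD]
8. LOAD T0 → mem=6 r[T0]=6 [LOAD]
9. CAS T0 → mem=7 r[T0]=6 [OK]
10. CAS T1 → mem=7 r[T1]=6 [RETRY]
11. LOAD T1 → mem=7 r[T1]=7 [LOAD]
12. CAS T1 → mem=8 r[T1]=7 [OK]
13. LOAD T1 → mem=8 r[T1]=8 [LOAD]
14. CAS T1 → mem=9 r[T1]=8 [OK]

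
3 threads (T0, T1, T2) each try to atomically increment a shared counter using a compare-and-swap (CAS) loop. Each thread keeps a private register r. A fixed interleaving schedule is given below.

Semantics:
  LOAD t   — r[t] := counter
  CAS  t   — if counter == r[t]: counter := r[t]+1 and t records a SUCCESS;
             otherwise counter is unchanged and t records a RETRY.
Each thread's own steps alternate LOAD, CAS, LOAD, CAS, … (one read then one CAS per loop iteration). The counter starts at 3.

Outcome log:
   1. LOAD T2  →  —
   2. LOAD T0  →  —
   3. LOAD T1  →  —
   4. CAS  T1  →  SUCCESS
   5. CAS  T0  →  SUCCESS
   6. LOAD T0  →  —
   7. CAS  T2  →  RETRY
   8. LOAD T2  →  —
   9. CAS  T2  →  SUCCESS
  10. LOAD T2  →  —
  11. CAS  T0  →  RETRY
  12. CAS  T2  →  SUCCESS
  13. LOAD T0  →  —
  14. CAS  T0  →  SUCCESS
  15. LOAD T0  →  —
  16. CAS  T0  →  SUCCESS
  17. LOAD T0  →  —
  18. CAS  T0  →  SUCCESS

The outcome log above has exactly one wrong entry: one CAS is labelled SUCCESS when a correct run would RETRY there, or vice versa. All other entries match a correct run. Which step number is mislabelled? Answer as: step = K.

step = 5

Re-executing:
#1 T2 reads 3
#2 T0 reads 3
#3 T1 reads 3
#4 T1 CAS(3→4) writes; counter now 4
#5 T0 CAS(3→4) fails; counter now 4
#6 T0 reads 4
#7 T2 CAS(3→4) fails; counter now 4
#8 T2 reads 4
#9 T2 CAS(4→5) writes; counter now 5
#10 T2 reads 5
#11 T0 CAS(4→5) fails; counter now 5
#12 T2 CAS(5→6) writes; counter now 6
#13 T0 reads 6
#14 T0 CAS(6→7) writes; counter now 7
#15 T0 reads 7
#16 T0 CAS(7→8) writes; counter now 8
#17 T0 reads 8
#18 T0 CAS(8→9) writes; counter now 9
Log disagrees first at step 5.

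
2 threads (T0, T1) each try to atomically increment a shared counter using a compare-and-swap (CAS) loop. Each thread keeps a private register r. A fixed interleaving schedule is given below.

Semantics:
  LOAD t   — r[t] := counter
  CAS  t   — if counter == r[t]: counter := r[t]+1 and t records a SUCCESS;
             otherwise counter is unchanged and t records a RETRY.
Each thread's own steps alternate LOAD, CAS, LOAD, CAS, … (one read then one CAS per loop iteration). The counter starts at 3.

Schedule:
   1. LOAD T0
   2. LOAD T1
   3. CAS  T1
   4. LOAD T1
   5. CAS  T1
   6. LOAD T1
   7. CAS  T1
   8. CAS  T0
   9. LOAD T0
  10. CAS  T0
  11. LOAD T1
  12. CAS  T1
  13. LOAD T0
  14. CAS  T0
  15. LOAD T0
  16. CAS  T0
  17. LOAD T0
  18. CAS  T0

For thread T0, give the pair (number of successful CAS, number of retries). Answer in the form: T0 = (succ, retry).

T0 = (4, 1)

[1] T0.load  rd  (counter 3, T0.r 3)
[2] T1.load  rd  (counter 3, T1.r 3)
[3] T1.cas  hit  (counter 4, T1.r 3)
[4] T1.load  rd  (counter 4, T1.r 4)
[5] T1.cas  hit  (counter 5, T1.r 4)
[6] T1.load  rd  (counter 5, T1.r 5)
[7] T1.cas  hit  (counter 6, T1.r 5)
[8] T0.cas  miss  (counter 6, T0.r 3)
[9] T0.load  rd  (counter 6, T0.r 6)
[10] T0.cas  hit  (counter 7, T0.r 6)
[11] T1.load  rd  (counter 7, T1.r 7)
[12] T1.cas  hit  (counter 8, T1.r 7)
[13] T0.load  rd  (counter 8, T0.r 8)
[14] T0.cas  hit  (counter 9, T0.r 8)
[15] T0.load  rd  (counter 9, T0.r 9)
[16] T0.cas  hit  (counter 10, T0.r 9)
[17] T0.load  rd  (counter 10, T0.r 10)
[18] T0.cas  hit  (counter 11, T0.r 10)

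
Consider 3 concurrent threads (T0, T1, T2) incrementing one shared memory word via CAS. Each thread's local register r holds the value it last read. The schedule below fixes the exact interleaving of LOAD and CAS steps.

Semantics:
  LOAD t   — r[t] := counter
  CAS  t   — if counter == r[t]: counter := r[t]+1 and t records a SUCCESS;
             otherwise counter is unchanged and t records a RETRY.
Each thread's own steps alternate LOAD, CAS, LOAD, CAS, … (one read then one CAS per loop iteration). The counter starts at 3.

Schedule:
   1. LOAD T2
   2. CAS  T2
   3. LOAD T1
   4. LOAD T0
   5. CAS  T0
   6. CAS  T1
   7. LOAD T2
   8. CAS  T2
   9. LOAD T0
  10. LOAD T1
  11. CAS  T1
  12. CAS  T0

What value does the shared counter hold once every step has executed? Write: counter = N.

   1) LOAD T2:  M=3  r_T2=3
   2) CAS  T2:  M=4  r_T2=3 ✓
   3) LOAD T1:  M=4  r_T1=4
   4) LOAD T0:  M=4  r_T0=4
   5) CAS  T0:  M=5  r_T0=4 ✓
   6) CAS  T1:  M=5  r_T1=4 ✗
   7) LOAD T2:  M=5  r_T2=5
   8) CAS  T2:  M=6  r_T2=5 ✓
   9) LOAD T0:  M=6  r_T0=6
  10) LOAD T1:  M=6  r_T1=6
  11) CAS  T1:  M=7  r_T1=6 ✓
  12) CAS  T0:  M=7  r_T0=6 ✗

counter = 7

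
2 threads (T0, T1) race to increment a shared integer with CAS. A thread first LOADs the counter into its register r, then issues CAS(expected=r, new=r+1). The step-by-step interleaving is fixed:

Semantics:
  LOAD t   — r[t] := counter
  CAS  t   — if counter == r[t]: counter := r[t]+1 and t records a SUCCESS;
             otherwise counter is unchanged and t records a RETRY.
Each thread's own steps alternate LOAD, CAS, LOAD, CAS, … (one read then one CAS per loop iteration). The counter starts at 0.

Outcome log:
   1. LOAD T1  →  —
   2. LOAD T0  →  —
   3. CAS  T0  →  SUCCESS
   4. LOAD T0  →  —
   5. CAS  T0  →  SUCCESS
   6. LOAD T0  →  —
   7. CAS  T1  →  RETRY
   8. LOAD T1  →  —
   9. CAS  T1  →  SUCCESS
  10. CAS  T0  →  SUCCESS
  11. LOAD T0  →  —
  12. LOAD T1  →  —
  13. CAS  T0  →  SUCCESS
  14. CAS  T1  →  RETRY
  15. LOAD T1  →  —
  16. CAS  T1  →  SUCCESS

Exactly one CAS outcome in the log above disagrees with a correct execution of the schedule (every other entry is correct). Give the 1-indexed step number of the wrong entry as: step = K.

step = 10

Reference trace:
T1 LOAD — after: cnt=0, r=0 — load
T0 LOAD — after: cnt=0, r=0 — load
T0 CAS — after: cnt=1, r=0 — ok
T0 LOAD — after: cnt=1, r=1 — load
T0 CAS — after: cnt=2, r=1 — ok
T0 LOAD — after: cnt=2, r=2 — load
T1 CAS — after: cnt=2, r=0 — retry
T1 LOAD — after: cnt=2, r=2 — load
T1 CAS — after: cnt=3, r=2 — ok
T0 CAS — after: cnt=3, r=2 — retry
T0 LOAD — after: cnt=3, r=3 — load
T1 LOAD — after: cnt=3, r=3 — load
T0 CAS — after: cnt=4, r=3 — ok
T1 CAS — after: cnt=4, r=3 — retry
T1 LOAD — after: cnt=4, r=4 — load
T1 CAS — after: cnt=5, r=4 — ok
Flip is step 10.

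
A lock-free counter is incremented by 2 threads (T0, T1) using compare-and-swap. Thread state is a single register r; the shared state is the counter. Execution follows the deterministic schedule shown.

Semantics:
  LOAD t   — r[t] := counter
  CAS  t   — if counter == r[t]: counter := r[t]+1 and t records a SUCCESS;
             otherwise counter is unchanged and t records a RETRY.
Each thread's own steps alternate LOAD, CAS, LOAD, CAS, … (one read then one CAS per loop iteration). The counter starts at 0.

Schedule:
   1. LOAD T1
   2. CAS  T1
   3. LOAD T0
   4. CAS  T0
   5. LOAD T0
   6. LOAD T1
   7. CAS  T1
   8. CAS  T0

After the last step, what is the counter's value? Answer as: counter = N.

counter = 3

step 1: T1 LOAD ⇒ load; ctr=0 reg=0
step 2: T1 CAS ⇒ ok; ctr=1 reg=0
step 3: T0 LOAD ⇒ load; ctr=1 reg=1
step 4: T0 CAS ⇒ ok; ctr=2 reg=1
step 5: T0 LOAD ⇒ load; ctr=2 reg=2
step 6: T1 LOAD ⇒ load; ctr=2 reg=2
step 7: T1 CAS ⇒ ok; ctr=3 reg=2
step 8: T0 CAS ⇒ retry; ctr=3 reg=2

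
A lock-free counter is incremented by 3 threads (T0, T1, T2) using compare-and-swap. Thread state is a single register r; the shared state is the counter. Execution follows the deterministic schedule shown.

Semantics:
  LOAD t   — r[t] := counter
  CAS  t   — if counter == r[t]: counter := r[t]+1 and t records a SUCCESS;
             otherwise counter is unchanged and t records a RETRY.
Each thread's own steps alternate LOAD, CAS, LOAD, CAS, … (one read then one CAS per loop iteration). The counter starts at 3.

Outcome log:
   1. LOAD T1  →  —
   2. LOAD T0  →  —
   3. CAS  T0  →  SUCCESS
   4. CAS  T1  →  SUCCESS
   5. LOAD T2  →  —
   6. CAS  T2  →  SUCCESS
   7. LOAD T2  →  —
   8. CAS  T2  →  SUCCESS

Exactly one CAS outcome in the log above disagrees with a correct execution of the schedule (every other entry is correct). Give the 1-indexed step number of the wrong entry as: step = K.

Reference trace:
[1] T1.load  rd  (counter 3, T1.r 3)
[2] T0.load  rd  (counter 3, T0.r 3)
[3] T0.cas  hit  (counter 4, T0.r 3)
[4] T1.cas  miss  (counter 4, T1.r 3)
[5] T2.load  rd  (counter 4, T2.r 4)
[6] T2.cas  hit  (counter 5, T2.r 4)
[7] T2.load  rd  (counter 5, T2.r 5)
[8] T2.cas  hit  (counter 6, T2.r 5)
Log disagrees first at step 4.

step = 4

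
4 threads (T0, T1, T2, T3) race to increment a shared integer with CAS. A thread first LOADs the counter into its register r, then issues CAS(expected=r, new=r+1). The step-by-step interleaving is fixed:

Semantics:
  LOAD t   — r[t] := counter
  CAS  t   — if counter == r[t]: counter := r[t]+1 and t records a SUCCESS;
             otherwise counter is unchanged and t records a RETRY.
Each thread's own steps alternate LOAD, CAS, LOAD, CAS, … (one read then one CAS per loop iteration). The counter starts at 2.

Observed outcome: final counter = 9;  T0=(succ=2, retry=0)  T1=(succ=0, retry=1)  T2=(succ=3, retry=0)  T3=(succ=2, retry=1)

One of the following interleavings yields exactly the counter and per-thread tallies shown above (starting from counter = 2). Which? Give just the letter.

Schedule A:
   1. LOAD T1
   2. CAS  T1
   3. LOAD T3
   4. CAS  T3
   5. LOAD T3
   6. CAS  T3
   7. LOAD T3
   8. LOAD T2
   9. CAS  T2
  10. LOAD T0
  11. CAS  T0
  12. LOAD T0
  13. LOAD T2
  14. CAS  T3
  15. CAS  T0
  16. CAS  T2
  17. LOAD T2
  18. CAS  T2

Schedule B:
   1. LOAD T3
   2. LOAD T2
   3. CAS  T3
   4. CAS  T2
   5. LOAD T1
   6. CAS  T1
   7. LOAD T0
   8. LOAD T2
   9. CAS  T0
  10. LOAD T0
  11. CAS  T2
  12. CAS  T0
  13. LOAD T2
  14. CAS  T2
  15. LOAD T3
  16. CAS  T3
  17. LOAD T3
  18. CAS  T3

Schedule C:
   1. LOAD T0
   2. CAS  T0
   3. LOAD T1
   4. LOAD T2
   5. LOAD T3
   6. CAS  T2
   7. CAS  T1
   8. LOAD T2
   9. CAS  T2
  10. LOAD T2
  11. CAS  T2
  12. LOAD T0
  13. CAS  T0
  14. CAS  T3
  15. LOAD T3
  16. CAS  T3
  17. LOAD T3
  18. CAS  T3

Run C:
T0 LOAD — after: cnt=2, r=2 — load
T0 CAS — after: cnt=3, r=2 — ok
T1 LOAD — after: cnt=3, r=3 — load
T2 LOAD — after: cnt=3, r=3 — load
T3 LOAD — after: cnt=3, r=3 — load
T2 CAS — after: cnt=4, r=3 — ok
T1 CAS — after: cnt=4, r=3 — retry
T2 LOAD — after: cnt=4, r=4 — load
T2 CAS — after: cnt=5, r=4 — ok
T2 LOAD — after: cnt=5, r=5 — load
T2 CAS — after: cnt=6, r=5 — ok
T0 LOAD — after: cnt=6, r=6 — load
T0 CAS — after: cnt=7, r=6 — ok
T3 CAS — after: cnt=7, r=3 — retry
T3 LOAD — after: cnt=7, r=7 — load
T3 CAS — after: cnt=8, r=7 — ok
T3 LOAD — after: cnt=8, r=8 — load
T3 CAS — after: cnt=9, r=8 — ok

C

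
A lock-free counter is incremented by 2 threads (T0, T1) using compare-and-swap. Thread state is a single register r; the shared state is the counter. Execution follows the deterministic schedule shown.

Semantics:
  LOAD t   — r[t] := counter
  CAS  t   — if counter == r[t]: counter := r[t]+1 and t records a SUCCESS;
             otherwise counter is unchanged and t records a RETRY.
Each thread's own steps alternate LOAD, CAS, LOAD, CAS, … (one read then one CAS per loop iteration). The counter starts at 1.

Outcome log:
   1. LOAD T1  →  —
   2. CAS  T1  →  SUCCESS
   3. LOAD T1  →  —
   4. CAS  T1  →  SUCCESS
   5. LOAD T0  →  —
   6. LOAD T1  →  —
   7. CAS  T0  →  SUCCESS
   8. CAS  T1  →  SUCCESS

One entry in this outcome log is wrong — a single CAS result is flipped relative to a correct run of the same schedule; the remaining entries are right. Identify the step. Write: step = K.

step = 8

Re-executing:
T1 LOAD — after: cnt=1, r=1 — load
T1 CAS — after: cnt=2, r=1 — ok
T1 LOAD — after: cnt=2, r=2 — load
T1 CAS — after: cnt=3, r=2 — ok
T0 LOAD — after: cnt=3, r=3 — load
T1 LOAD — after: cnt=3, r=3 — load
T0 CAS — after: cnt=4, r=3 — ok
T1 CAS — after: cnt=4, r=3 — retry
Flip is step 8.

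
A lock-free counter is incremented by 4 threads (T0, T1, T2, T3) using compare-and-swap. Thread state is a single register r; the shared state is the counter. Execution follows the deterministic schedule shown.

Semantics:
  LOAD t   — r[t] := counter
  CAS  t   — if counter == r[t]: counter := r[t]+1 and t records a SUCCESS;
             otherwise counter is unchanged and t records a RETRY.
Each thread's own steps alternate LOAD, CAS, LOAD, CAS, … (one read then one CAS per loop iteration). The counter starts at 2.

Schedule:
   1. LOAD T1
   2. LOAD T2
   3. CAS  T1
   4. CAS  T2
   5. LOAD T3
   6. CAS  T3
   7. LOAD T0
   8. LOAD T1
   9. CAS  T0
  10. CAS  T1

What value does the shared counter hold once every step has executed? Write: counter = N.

T1 LOAD — after: cnt=2, r=2 — load
T2 LOAD — after: cnt=2, r=2 — load
T1 CAS — after: cnt=3, r=2 — ok
T2 CAS — after: cnt=3, r=2 — retry
T3 LOAD — after: cnt=3, r=3 — load
T3 CAS — after: cnt=4, r=3 — ok
T0 LOAD — after: cnt=4, r=4 — load
T1 LOAD — after: cnt=4, r=4 — load
T0 CAS — after: cnt=5, r=4 — ok
T1 CAS — after: cnt=5, r=4 — retry

counter = 5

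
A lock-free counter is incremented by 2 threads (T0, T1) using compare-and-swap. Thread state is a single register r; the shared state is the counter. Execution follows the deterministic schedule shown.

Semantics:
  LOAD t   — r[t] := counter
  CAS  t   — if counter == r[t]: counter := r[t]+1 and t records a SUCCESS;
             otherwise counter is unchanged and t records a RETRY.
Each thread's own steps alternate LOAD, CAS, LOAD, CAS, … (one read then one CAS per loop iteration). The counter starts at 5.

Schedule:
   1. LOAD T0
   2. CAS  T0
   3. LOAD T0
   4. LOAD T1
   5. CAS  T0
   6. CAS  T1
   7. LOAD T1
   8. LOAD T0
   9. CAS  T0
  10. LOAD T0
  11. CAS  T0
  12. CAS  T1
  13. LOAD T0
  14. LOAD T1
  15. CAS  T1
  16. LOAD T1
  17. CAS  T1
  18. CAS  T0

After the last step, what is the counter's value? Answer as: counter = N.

[1] T0.load  rd  (counter 5, T0.r 5)
[2] T0.cas  hit  (counter 6, T0.r 5)
[3] T0.load  rd  (counter 6, T0.r 6)
[4] T1.load  rd  (counter 6, T1.r 6)
[5] T0.cas  hit  (counter 7, T0.r 6)
[6] T1.cas  miss  (counter 7, T1.r 6)
[7] T1.load  rd  (counter 7, T1.r 7)
[8] T0.load  rd  (counter 7, T0.r 7)
[9] T0.cas  hit  (counter 8, T0.r 7)
[10] T0.load  rd  (counter 8, T0.r 8)
[11] T0.cas  hit  (counter 9, T0.r 8)
[12] T1.cas  miss  (counter 9, T1.r 7)
[13] T0.load  rd  (counter 9, T0.r 9)
[14] T1.load  rd  (counter 9, T1.r 9)
[15] T1.cas  hit  (counter 10, T1.r 9)
[16] T1.load  rd  (counter 10, T1.r 10)
[17] T1.cas  hit  (counter 11, T1.r 10)
[18] T0.cas  miss  (counter 11, T0.r 9)

counter = 11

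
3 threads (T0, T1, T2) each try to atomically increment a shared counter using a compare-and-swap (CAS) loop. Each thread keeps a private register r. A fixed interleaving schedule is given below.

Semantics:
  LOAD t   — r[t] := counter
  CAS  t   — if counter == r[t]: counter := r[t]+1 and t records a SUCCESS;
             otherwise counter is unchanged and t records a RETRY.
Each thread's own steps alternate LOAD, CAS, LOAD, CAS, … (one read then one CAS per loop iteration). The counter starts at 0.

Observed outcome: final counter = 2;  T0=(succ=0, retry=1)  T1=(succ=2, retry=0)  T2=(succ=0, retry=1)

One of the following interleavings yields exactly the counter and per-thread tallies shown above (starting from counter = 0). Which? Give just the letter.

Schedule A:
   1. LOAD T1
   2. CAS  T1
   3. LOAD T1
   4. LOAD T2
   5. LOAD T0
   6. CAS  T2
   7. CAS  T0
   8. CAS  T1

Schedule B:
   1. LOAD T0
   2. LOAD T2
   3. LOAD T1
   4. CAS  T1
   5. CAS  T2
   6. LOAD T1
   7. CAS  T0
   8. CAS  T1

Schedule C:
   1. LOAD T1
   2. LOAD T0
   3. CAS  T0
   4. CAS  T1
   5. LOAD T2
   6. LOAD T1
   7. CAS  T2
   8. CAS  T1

B

Simulating candidate B:
   1) LOAD T0:  M=0  r_T0=0
   2) LOAD T2:  M=0  r_T2=0
   3) LOAD T1:  M=0  r_T1=0
   4) CAS  T1:  M=1  r_T1=0 ✓
   5) CAS  T2:  M=1  r_T2=0 ✗
   6) LOAD T1:  M=1  r_T1=1
   7) CAS  T0:  M=1  r_T0=0 ✗
   8) CAS  T1:  M=2  r_T1=1 ✓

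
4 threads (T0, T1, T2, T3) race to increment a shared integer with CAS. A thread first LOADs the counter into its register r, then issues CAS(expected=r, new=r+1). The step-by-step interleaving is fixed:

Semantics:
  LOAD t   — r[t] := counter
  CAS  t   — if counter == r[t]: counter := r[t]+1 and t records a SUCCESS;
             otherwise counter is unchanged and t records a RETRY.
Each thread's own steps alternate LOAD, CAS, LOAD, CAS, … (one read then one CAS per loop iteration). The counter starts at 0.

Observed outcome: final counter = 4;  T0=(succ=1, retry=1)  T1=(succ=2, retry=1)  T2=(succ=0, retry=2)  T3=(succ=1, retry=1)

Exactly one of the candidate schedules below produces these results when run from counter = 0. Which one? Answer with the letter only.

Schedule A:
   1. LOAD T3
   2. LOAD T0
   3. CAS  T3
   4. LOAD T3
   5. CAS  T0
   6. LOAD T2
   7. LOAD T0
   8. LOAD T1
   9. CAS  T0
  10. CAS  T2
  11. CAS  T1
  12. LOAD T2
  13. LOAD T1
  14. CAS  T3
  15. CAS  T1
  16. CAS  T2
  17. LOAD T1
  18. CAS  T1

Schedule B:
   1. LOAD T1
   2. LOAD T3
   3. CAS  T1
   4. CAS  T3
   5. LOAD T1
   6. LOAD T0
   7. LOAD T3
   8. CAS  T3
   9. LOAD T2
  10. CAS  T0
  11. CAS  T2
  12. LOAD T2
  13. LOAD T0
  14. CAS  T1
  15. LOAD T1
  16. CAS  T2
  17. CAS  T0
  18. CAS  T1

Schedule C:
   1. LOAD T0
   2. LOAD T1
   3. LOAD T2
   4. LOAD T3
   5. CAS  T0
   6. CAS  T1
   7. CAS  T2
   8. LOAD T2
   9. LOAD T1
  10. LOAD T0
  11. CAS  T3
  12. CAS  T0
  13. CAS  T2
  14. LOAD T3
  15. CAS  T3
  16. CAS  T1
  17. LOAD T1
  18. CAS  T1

Tracing schedule A:
   1) LOAD T3:  M=0  r_T3=0
   2) LOAD T0:  M=0  r_T0=0
   3) CAS  T3:  M=1  r_T3=0 ✓
   4) LOAD T3:  M=1  r_T3=1
   5) CAS  T0:  M=1  r_T0=0 ✗
   6) LOAD T2:  M=1  r_T2=1
   7) LOAD T0:  M=1  r_T0=1
   8) LOAD T1:  M=1  r_T1=1
   9) CAS  T0:  M=2  r_T0=1 ✓
  10) CAS  T2:  M=2  r_T2=1 ✗
  11) CAS  T1:  M=2  r_T1=1 ✗
  12) LOAD T2:  M=2  r_T2=2
  13) LOAD T1:  M=2  r_T1=2
  14) CAS  T3:  M=2  r_T3=1 ✗
  15) CAS  T1:  M=3  r_T1=2 ✓
  16) CAS  T2:  M=3  r_T2=2 ✗
  17) LOAD T1:  M=3  r_T1=3
  18) CAS  T1:  M=4  r_T1=3 ✓

A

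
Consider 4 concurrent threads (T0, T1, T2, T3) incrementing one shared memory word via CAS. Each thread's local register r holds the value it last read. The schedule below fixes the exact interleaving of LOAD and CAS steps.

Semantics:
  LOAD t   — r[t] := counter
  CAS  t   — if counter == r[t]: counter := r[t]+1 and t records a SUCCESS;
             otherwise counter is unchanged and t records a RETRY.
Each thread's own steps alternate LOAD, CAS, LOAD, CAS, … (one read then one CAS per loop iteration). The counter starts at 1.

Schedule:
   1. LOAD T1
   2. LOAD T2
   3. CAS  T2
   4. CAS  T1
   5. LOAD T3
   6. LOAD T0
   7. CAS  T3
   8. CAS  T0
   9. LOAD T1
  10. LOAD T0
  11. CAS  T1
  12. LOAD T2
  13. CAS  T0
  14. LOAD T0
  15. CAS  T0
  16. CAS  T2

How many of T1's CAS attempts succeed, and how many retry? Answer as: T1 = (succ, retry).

T1 = (1, 1)

#1 T1 reads 1
#2 T2 reads 1
#3 T2 CAS(1→2) writes; counter now 2
#4 T1 CAS(1→2) fails; counter now 2
#5 T3 reads 2
#6 T0 reads 2
#7 T3 CAS(2→3) writes; counter now 3
#8 T0 CAS(2→3) fails; counter now 3
#9 T1 reads 3
#10 T0 reads 3
#11 T1 CAS(3→4) writes; counter now 4
#12 T2 reads 4
#13 T0 CAS(3→4) fails; counter now 4
#14 T0 reads 4
#15 T0 CAS(4→5) writes; counter now 5
#16 T2 CAS(4→5) fails; counter now 5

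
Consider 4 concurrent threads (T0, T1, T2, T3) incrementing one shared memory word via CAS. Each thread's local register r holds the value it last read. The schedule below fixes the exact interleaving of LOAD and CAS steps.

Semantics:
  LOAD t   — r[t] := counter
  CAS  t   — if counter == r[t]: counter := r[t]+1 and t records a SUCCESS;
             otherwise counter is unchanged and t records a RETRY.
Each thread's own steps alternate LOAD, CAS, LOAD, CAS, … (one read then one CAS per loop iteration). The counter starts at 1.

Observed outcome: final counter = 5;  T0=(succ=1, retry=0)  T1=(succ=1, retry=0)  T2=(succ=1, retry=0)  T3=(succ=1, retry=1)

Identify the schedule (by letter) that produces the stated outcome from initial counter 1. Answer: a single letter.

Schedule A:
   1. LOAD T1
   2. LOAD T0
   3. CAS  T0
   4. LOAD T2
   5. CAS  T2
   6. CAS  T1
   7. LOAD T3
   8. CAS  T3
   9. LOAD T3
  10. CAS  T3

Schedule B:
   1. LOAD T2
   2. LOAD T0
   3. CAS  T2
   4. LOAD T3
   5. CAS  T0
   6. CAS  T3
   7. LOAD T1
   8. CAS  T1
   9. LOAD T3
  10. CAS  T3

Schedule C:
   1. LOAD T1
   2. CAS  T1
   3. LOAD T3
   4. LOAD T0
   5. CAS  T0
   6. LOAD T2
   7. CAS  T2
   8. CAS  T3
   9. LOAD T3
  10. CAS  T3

C

Simulating candidate C:
1. LOAD T1 → mem=1 r[T1]=1 [LOAD]
2. CAS T1 → mem=2 r[T1]=1 [OK]
3. LOAD T3 → mem=2 r[T3]=2 [LOAD]
4. LOAD T0 → mem=2 r[T0]=2 [LOAD]
5. CAS T0 → mem=3 r[T0]=2 [OK]
6. LOAD T2 → mem=3 r[T2]=3 [LOAD]
7. CAS T2 → mem=4 r[T2]=3 [OK]
8. CAS T3 → mem=4 r[T3]=2 [RETRY]
9. LOAD T3 → mem=4 r[T3]=4 [LOAD]
10. CAS T3 → mem=5 r[T3]=4 [OK]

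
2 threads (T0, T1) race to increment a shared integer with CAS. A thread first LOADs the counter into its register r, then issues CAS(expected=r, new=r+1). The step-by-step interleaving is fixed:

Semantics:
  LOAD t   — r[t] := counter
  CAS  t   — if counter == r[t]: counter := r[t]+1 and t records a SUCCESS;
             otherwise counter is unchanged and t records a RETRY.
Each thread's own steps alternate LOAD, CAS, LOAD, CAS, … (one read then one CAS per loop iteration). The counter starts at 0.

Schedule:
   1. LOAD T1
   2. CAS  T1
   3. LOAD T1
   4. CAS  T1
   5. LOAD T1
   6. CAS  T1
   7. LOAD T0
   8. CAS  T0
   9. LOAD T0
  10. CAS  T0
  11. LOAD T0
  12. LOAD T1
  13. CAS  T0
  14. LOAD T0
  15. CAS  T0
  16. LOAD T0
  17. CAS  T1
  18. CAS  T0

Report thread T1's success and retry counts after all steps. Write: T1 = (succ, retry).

1. LOAD T1 → mem=0 r[T1]=0 [LOAD]
2. CAS T1 → mem=1 r[T1]=0 [OK]
3. LOAD T1 → mem=1 r[T1]=1 [LOAD]
4. CAS T1 → mem=2 r[T1]=1 [OK]
5. LOAD T1 → mem=2 r[T1]=2 [LOAD]
6. CAS T1 → mem=3 r[T1]=2 [OK]
7. LOAD T0 → mem=3 r[T0]=3 [LOAD]
8. CAS T0 → mem=4 r[T0]=3 [OK]
9. LOAD T0 → mem=4 r[T0]=4 [LOAD]
10. CAS T0 → mem=5 r[T0]=4 [OK]
11. LOAD T0 → mem=5 r[T0]=5 [LOAD]
12. LOAD T1 → mem=5 r[T1]=5 [LOAD]
13. CAS T0 → mem=6 r[T0]=5 [OK]
14. LOAD T0 → mem=6 r[T0]=6 [LOAD]
15. CAS T0 → mem=7 r[T0]=6 [OK]
16. LOAD T0 → mem=7 r[T0]=7 [LOAD]
17. CAS T1 → mem=7 r[T1]=5 [RETRY]
18. CAS T0 → mem=8 r[T0]=7 [OK]

T1 = (3, 1)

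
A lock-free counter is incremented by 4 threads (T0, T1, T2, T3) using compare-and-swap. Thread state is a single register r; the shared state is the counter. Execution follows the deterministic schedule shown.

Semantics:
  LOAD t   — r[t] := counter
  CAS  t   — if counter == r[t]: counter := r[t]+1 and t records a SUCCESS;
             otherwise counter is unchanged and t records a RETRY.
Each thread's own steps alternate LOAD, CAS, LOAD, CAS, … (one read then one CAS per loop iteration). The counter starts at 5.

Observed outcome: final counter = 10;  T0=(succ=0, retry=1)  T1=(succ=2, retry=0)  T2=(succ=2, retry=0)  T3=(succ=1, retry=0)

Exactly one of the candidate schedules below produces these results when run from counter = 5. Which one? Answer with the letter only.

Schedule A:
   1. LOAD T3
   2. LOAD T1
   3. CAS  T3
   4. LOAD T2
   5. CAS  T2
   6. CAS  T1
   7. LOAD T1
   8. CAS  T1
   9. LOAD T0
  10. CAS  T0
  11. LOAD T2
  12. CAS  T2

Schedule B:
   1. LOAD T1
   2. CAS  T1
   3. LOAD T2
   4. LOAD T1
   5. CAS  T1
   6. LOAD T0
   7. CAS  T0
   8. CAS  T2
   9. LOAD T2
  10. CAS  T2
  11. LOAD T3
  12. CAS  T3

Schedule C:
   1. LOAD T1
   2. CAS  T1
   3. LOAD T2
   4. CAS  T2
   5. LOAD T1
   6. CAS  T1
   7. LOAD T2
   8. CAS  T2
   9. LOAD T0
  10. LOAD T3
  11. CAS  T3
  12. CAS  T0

Tracing schedule C:
1. LOAD T1 → mem=5 r[T1]=5 [LOAD]
2. CAS T1 → mem=6 r[T1]=5 [OK]
3. LOAD T2 → mem=6 r[T2]=6 [LOAD]
4. CAS T2 → mem=7 r[T2]=6 [OK]
5. LOAD T1 → mem=7 r[T1]=7 [LOAD]
6. CAS T1 → mem=8 r[T1]=7 [OK]
7. LOAD T2 → mem=8 r[T2]=8 [LOAD]
8. CAS T2 → mem=9 r[T2]=8 [OK]
9. LOAD T0 → mem=9 r[T0]=9 [LOAD]
10. LOAD T3 → mem=9 r[T3]=9 [LOAD]
11. CAS T3 → mem=10 r[T3]=9 [OK]
12. CAS T0 → mem=10 r[T0]=9 [RETRY]

C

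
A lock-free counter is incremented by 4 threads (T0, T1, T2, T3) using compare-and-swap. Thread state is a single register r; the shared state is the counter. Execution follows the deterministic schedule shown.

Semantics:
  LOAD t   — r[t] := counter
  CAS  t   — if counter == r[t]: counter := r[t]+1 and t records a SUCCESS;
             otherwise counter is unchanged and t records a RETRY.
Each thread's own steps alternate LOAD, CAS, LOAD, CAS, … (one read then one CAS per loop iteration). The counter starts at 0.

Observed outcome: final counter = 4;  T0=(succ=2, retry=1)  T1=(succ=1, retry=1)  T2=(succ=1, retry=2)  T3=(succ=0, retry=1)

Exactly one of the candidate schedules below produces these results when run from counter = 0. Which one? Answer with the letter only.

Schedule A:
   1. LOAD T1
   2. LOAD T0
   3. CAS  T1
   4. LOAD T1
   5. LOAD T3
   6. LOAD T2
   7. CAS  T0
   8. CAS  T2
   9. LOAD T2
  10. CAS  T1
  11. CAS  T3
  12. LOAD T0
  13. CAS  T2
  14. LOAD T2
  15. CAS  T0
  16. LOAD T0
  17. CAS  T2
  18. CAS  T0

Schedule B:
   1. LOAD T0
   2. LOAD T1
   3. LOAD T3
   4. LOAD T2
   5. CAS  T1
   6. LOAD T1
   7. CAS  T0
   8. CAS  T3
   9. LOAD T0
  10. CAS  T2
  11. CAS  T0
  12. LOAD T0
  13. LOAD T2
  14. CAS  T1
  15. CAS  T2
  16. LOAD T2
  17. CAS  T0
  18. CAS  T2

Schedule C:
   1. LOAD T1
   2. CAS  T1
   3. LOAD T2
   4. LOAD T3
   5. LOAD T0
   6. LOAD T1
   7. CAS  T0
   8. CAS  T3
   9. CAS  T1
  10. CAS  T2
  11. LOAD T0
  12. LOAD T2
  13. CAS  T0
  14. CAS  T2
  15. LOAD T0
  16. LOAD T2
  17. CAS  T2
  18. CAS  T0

Run C:
#1 T1 reads 0
#2 T1 CAS(0→1) writes; counter now 1
#3 T2 reads 1
#4 T3 reads 1
#5 T0 reads 1
#6 T1 reads 1
#7 T0 CAS(1→2) writes; counter now 2
#8 T3 CAS(1→2) fails; counter now 2
#9 T1 CAS(1→2) fails; counter now 2
#10 T2 CAS(1→2) fails; counter now 2
#11 T0 reads 2
#12 T2 reads 2
#13 T0 CAS(2→3) writes; counter now 3
#14 T2 CAS(2→3) fails; counter now 3
#15 T0 reads 3
#16 T2 reads 3
#17 T2 CAS(3→4) writes; counter now 4
#18 T0 CAS(3→4) fails; counter now 4

C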